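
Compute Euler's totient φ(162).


Factor n: 162 = 2 × 3^4
φ(n) = n · ∏(1 - 1/p) over distinct primes p | n
φ(162) = 162 · (1 - 1/2) · (1 - 1/3) = 54

φ(162) = 54


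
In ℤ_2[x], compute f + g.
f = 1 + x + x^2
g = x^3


Add coefficients mod 2:
x^0: 1 + 0 = 1 (mod 2)
x^1: 1 + 0 = 1 (mod 2)
x^2: 1 + 0 = 1 (mod 2)
x^3: 0 + 1 = 1 (mod 2)
Result: 1 + x + x^2 + x^3

f + g = 1 + x + x^2 + x^3


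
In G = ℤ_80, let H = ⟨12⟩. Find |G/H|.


|⟨12⟩| = n / gcd(12, 80) = 80 / 4 = 20
H is normal (ℤ_80 is abelian).
|G/H| = |G| / |H| = 80 / 20 = 4

|G/H| = 4


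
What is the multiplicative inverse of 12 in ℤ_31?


Use the extended Euclidean algorithm to write 1 = 12·s + 31·t; then s mod 31 is the inverse.
Euclidean algorithm:
  12 = 0·31 + 12
  31 = 2·12 + 7
  12 = 1·7 + 5
  7 = 1·5 + 2
  5 = 2·2 + 1
  2 = 2·1 + 0
gcd(12,31) = 1
Back-substitution gives: 12·(13) + 31·(-5) = 1
So 12⁻¹ ≡ 13 ≡ 13 (mod 31)
Check: 12 × 13 = 156 ≡ 1 (mod 31) ✓

12⁻¹ ≡ 13 (mod 31)


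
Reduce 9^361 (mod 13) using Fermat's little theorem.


Fermat's little theorem: if p is prime and gcd(a,p)=1, then a^(p-1) ≡ 1 (mod p)
p = 13 is prime, gcd(9,13) = 1
Reduce exponent: 361 mod 12 = 1
So 9^361 ≡ 9^1 (mod 13)
9^1 mod 13 = 9

9^361 ≡ 9 (mod 13)


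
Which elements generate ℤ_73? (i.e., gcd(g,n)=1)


g generates ℤ_n iff gcd(g,n) = 1
Prime factors of 73: 73
Generators are g ∈ {1,...,72} not divisible by any of these primes.
Generators: {1, 2, 3, 4, 5, 6, 7, 8, 9, 10, 11, 12, 13, 14, 15, 16, 17, 18, 19, 20, 21, 22, 23, 24, 25, 26, 27, 28, 29, 30, 31, 32, 33, 34, 35, 36, 37, 38, 39, 40, 41, 42, 43, 44, 45, 46, 47, 48, 49, 50, 51, 52, 53, 54, 55, 56, 57, 58, 59, 60, 61, 62, 63, 64, 65, 66, 67, 68, 69, 70, 71, 72}
Number of generators = φ(73) = 72

Generators of ℤ_73 = {1, 2, 3, 4, 5, 6, 7, 8, 9, 10, 11, 12, 13, 14, 15, 16, 17, 18, 19, 20, 21, 22, 23, 24, 25, 26, 27, 28, 29, 30, 31, 32, 33, 34, 35, 36, 37, 38, 39, 40, 41, 42, 43, 44, 45, 46, 47, 48, 49, 50, 51, 52, 53, 54, 55, 56, 57, 58, 59, 60, 61, 62, 63, 64, 65, 66, 67, 68, 69, 70, 71, 72}


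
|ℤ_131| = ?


ℤ_n has n elements.

|ℤ_131| = 131


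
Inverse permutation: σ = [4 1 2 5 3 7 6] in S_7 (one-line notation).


To find σ⁻¹, swap domain and range:
σ(1) = 4 → σ⁻¹(4) = 1
σ(2) = 1 → σ⁻¹(1) = 2
σ(3) = 2 → σ⁻¹(2) = 3
σ(4) = 5 → σ⁻¹(5) = 4
σ(5) = 3 → σ⁻¹(3) = 5
σ(6) = 7 → σ⁻¹(7) = 6
σ(7) = 6 → σ⁻¹(6) = 7

σ⁻¹ = [2 3 5 1 4 7 6]


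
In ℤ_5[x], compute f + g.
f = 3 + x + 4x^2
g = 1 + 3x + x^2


Add coefficients mod 5:
x^0: 3 + 1 = 4 (mod 5)
x^1: 1 + 3 = 4 (mod 5)
x^2: 4 + 1 = 0 (mod 5)
Result: 4 + 4x

f + g = 4 + 4x


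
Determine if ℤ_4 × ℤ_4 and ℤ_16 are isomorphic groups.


Comparing ℤ_4 × ℤ_4 and ℤ_16:
gcd(4,4) = 4 ≠ 1. Max element order in ℤ_4×ℤ_4 is lcm(4,4) = 4 < 16, so it has no element of order 16

No, ℤ_4 × ℤ_4 ≇ ℤ_16


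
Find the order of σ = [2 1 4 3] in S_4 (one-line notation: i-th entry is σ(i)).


Cycle decomposition: (1 2) (3 4)
Cycle lengths: 2, 2
Order = lcm(2, 2) = 2

ord(σ) = 2


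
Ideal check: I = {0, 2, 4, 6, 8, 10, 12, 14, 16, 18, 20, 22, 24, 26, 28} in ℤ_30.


Check ideal conditions for I = {0, 2, 4, 6, 8, 10, 12, 14, 16, 18, 20, 22, 24, 26, 28} in ℤ_30:
(1) I is an additive subgroup? Yes
(2) For r ∈ ℤ_30 and a ∈ I: r·a ∈ I? Yes

Yes, I is an ideal of ℤ_30


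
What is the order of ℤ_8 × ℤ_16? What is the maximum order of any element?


|ℤ_8 × ℤ_16| = 8 × 16 = 128
Max element order = lcm(8,16) = 16
Cyclic? No (gcd=8)

|ℤ_8×ℤ_16| = 128, max element order = 16


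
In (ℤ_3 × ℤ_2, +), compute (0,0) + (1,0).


Operation: componentwise addition mod (3, 2)
(0,0) + (1,0) = ((a₁+b₁) mod 3, (a₂+b₂) mod 2) with a = (0,0), b = (1,0)

(0,0) + (1,0) = (1,0)


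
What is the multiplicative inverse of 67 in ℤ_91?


Use the extended Euclidean algorithm to write 1 = 67·s + 91·t; then s mod 91 is the inverse.
Euclidean algorithm:
  67 = 0·91 + 67
  91 = 1·67 + 24
  67 = 2·24 + 19
  24 = 1·19 + 5
  19 = 3·5 + 4
  5 = 1·4 + 1
  4 = 4·1 + 0
gcd(67,91) = 1
Back-substitution gives: 67·(-19) + 91·(14) = 1
So 67⁻¹ ≡ -19 ≡ 72 (mod 91)
Check: 67 × 72 = 4824 ≡ 1 (mod 91) ✓

67⁻¹ ≡ 72 (mod 91)


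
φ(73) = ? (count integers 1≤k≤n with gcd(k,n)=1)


Factor n: 73 = 73
φ(n) = n · ∏(1 - 1/p) over distinct primes p | n
φ(73) = 73 · (1 - 1/73) = 72

φ(73) = 72


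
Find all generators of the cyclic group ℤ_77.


g generates ℤ_n iff gcd(g,n) = 1
Prime factors of 77: 7, 11
Generators are g ∈ {1,...,76} not divisible by any of these primes.
Generators: {1, 2, 3, 4, 5, 6, 8, 9, 10, 12, 13, 15, 16, 17, 18, 19, 20, 23, 24, 25, 26, 27, 29, 30, 31, 32, 34, 36, 37, 38, 39, 40, 41, 43, 45, 46, 47, 48, 50, 51, 52, 53, 54, 57, 58, 59, 60, 61, 62, 64, 65, 67, 68, 69, 71, 72, 73, 74, 75, 76}
Number of generators = φ(77) = 60

Generators of ℤ_77 = {1, 2, 3, 4, 5, 6, 8, 9, 10, 12, 13, 15, 16, 17, 18, 19, 20, 23, 24, 25, 26, 27, 29, 30, 31, 32, 34, 36, 37, 38, 39, 40, 41, 43, 45, 46, 47, 48, 50, 51, 52, 53, 54, 57, 58, 59, 60, 61, 62, 64, 65, 67, 68, 69, 71, 72, 73, 74, 75, 76}


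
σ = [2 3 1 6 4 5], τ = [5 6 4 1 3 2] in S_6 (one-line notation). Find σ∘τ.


σ∘τ: apply τ first, then σ
1 →τ 5 →σ 4
2 →τ 6 →σ 5
3 →τ 4 →σ 6
4 →τ 1 →σ 2
5 →τ 3 →σ 1
6 →τ 2 →σ 3

σ∘τ = [4 5 6 2 1 3]


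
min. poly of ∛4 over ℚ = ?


∛4 satisfies x³ - 4 = 0, irreducible over ℚ (no rational root; 4 is not a perfect cube)

Minimal polynomial: x³ - 4


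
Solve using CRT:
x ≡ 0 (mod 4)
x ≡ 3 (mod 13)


m₁ = 4, m₂ = 13, gcd = 1, so CRT applies. M = m₁·m₂ = 52
Let M₁ = M/m₁ = 13, M₂ = M/m₂ = 4
Find y₁ ≡ M₁⁻¹ (mod m₁): 13⁻¹ ≡ 1 (mod 4)
Find y₂ ≡ M₂⁻¹ (mod m₂): 4⁻¹ ≡ 10 (mod 13)
x = a₁·M₁·y₁ + a₂·M₂·y₂ = 0·13·1 + 3·4·10 = 120
Reduce mod 52: x ≡ 16
Check: 16 mod 4 = 0 ✓, 16 mod 13 = 3 ✓

x ≡ 16 (mod 52)


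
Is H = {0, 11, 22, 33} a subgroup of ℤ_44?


Subgroup test for H = {0, 11, 22, 33} in (ℤ_44, +):
(1) 0 ∈ H? Yes
(2) Closure: for all a,b ∈ H, (a+b) mod 44 ∈ H? Yes
(3) Inverses: for all a ∈ H, -a mod 44 ∈ H? Yes

Yes, H is a subgroup of ℤ_44


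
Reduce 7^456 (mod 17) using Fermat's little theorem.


Fermat's little theorem: if p is prime and gcd(a,p)=1, then a^(p-1) ≡ 1 (mod p)
p = 17 is prime, gcd(7,17) = 1
Reduce exponent: 456 mod 16 = 8
So 7^456 ≡ 7^8 (mod 17)
7^8 mod 17 = 16

7^456 ≡ 16 (mod 17)


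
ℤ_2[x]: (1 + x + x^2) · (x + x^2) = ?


Expand and collect like terms; reduce coefficients mod 2:
x^0: 1·0 = 0 ≡ 0 (mod 2)
x^1: 1·1 + 1·0 = 1 ≡ 1 (mod 2)
x^2: 1·1 + 1·1 + 1·0 = 2 ≡ 0 (mod 2)
x^3: 1·1 + 1·1 = 2 ≡ 0 (mod 2)
x^4: 1·1 = 1 ≡ 1 (mod 2)
Result: x + x^4

f · g = x + x^4


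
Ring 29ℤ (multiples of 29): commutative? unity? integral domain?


29ℤ is a commutative ring under +,× but has no multiplicative identity (1 ∉ 29ℤ); it has no zero divisors, but without unity it is not an integral domain
Commutative: Yes
Integral domain: No
Has unity: No

29ℤ (multiples of 29): Commutative=Yes, Unity=No


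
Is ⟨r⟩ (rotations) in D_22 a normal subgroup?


H = ⟨r⟩ (rotations) in D_22
The rotation subgroup ⟨r⟩ has index 2 in D_22, so it is normal

Yes, normal subgroup


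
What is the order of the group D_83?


|D_n| = 2n (n rotations and n reflections)
|D_83| = 2×83 = 166

|D_83| = 166


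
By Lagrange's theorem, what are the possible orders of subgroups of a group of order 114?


Lagrange's theorem: |H| divides |G|
|G| = 114
Divisors of 114: 1, 2, 3, 6, 19, 38, 57, 114

Possible subgroup orders: {1, 2, 3, 6, 19, 38, 57, 114}


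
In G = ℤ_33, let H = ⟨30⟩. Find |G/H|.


|⟨30⟩| = n / gcd(30, 33) = 33 / 3 = 11
H is normal (ℤ_33 is abelian).
|G/H| = |G| / |H| = 33 / 11 = 3

|G/H| = 3


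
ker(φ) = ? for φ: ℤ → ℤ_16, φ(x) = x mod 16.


Kernel = preimage of identity
ker(φ) = {x ∈ ℤ : x ≡ 0 (mod 16)} = 16ℤ = {0, ±16, ±32, ...}

ker(φ) = 16ℤ


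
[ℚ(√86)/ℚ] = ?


√86 has minimal polynomial x² - 86 (irreducible over ℚ since 86 is squarefree)

[ℚ(√86)/ℚ] = 2


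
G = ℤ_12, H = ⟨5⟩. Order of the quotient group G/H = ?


|⟨5⟩| = n / gcd(5, 12) = 12 / 1 = 12
H is normal (ℤ_12 is abelian).
|G/H| = |G| / |H| = 12 / 12 = 1

|G/H| = 1


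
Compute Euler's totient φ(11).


φ(n) = count of k ∈ {1,...,n} with gcd(k,n)=1
Coprimes to 11: {1, 2, 3, 4, 5, 6, 7, 8, 9, 10}
Count: 10

φ(11) = 10


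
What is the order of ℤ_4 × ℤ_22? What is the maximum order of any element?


|ℤ_4 × ℤ_22| = 4 × 22 = 88
Max element order = lcm(4,22) = 44
Cyclic? No (gcd=2)

|ℤ_4×ℤ_22| = 88, max element order = 44


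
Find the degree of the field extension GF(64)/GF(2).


GF(64) = GF(2^6), so the extension degree is 6

[GF(64)/GF(2)] = 6


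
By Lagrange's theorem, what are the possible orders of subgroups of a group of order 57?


Lagrange's theorem: |H| divides |G|
|G| = 57
Divisors of 57: 1, 3, 19, 57

Possible subgroup orders: {1, 3, 19, 57}


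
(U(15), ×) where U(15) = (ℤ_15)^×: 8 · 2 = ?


Operation: multiplication mod 15
8 · 2 = (a × b) mod 15 with a = 8, b = 2

8 · 2 = 1


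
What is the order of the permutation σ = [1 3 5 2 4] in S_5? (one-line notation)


Cycle decomposition: (2 3 5 4)
Cycle lengths: 4
Order = lcm(4) = 4

ord(σ) = 4


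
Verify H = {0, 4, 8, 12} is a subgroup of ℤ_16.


Subgroup test for H = {0, 4, 8, 12} in (ℤ_16, +):
(1) 0 ∈ H? Yes
(2) Closure: for all a,b ∈ H, (a+b) mod 16 ∈ H? Yes
(3) Inverses: for all a ∈ H, -a mod 16 ∈ H? Yes

Yes, H is a subgroup of ℤ_16


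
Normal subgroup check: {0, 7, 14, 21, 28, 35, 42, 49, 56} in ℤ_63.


H = {0, 7, 14, 21, 28, 35, 42, 49, 56} in ℤ_63
ℤ_63 is abelian; every subgroup of an abelian group is normal

Yes, normal subgroup


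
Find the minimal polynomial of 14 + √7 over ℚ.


Let α = 14 + √7. Then α - 14 = √7, so (α - 14)² = 7, giving α² - 28α + 189 = 0. Degree 2 and α ∉ ℚ, so this is the minimal polynomial.

Minimal polynomial: x² - 28x + 189


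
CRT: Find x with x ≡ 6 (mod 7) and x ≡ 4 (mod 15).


m₁ = 7, m₂ = 15, gcd = 1, so CRT applies. M = m₁·m₂ = 105
Let M₁ = M/m₁ = 15, M₂ = M/m₂ = 7
Find y₁ ≡ M₁⁻¹ (mod m₁): 15⁻¹ ≡ 1 (mod 7)
Find y₂ ≡ M₂⁻¹ (mod m₂): 7⁻¹ ≡ 13 (mod 15)
x = a₁·M₁·y₁ + a₂·M₂·y₂ = 6·15·1 + 4·7·13 = 454
Reduce mod 105: x ≡ 34
Check: 34 mod 7 = 6 ✓, 34 mod 15 = 4 ✓

x ≡ 34 (mod 105)


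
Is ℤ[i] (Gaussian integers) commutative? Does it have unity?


ℤ[i] is a commutative integral domain with unity 1 (in fact a Euclidean domain)
Commutative: Yes
Integral domain: Yes
Has unity: Yes

ℤ[i] (Gaussian integers): Commutative=Yes, Unity=Yes


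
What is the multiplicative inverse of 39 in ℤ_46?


Use the extended Euclidean algorithm to write 1 = 39·s + 46·t; then s mod 46 is the inverse.
Euclidean algorithm:
  39 = 0·46 + 39
  46 = 1·39 + 7
  39 = 5·7 + 4
  7 = 1·4 + 3
  4 = 1·3 + 1
  3 = 3·1 + 0
gcd(39,46) = 1
Back-substitution gives: 39·(13) + 46·(-11) = 1
So 39⁻¹ ≡ 13 ≡ 13 (mod 46)
Check: 39 × 13 = 507 ≡ 1 (mod 46) ✓

39⁻¹ ≡ 13 (mod 46)


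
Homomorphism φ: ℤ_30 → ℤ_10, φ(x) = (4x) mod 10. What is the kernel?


Kernel = preimage of identity
ker(φ) = {x ∈ ℤ_30 : 4x ≡ 0 (mod 10)}. Since 10 | 30, φ is well-defined. The kernel is the cyclic subgroup ⟨5⟩ of ℤ_30 (order 6), i.e. {0, 5, 10, 15, 20, 25}

ker(φ) = {0, 5, 10, 15, 20, 25}


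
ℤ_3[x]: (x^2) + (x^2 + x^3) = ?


Add coefficients mod 3:
x^0: 0 + 0 = 0 (mod 3)
x^1: 0 + 0 = 0 (mod 3)
x^2: 1 + 1 = 2 (mod 3)
x^3: 0 + 1 = 1 (mod 3)
Result: 2x^2 + x^3

f + g = 2x^2 + x^3


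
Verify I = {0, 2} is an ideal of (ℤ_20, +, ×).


Check ideal conditions for I = {0, 2} in ℤ_20:
(1) I is an additive subgroup? No
(2) For r ∈ ℤ_20 and a ∈ I: r·a ∈ I? No  [counterexample: r=2, a=2, r·a mod 20 = 4 ∉ I]

No, I is not an ideal of ℤ_20


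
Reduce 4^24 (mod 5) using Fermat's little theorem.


Fermat's little theorem: if p is prime and gcd(a,p)=1, then a^(p-1) ≡ 1 (mod p)
p = 5 is prime, gcd(4,5) = 1
Reduce exponent: 24 mod 4 = 0
So 4^24 ≡ 4^0 (mod 5)
4^0 = 1

4^24 ≡ 1 (mod 5)


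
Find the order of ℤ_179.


ℤ_n has n elements.

|ℤ_179| = 179


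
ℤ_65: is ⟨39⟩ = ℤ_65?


g generates ℤ_n iff gcd(g, n) = 1
gcd(39, 65) = 13
Since gcd = 13 ≠ 1, ⟨39⟩ has order 5 < 65, so 39 is not a generator.

No, 39 does not generate ℤ_65


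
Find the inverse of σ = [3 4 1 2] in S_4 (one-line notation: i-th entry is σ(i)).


To find σ⁻¹, swap domain and range:
σ(1) = 3 → σ⁻¹(3) = 1
σ(2) = 4 → σ⁻¹(4) = 2
σ(3) = 1 → σ⁻¹(1) = 3
σ(4) = 2 → σ⁻¹(2) = 4

σ⁻¹ = [3 4 1 2]


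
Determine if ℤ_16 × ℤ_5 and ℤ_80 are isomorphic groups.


Comparing ℤ_16 × ℤ_5 and ℤ_80:
gcd(16,5) = 1, so ℤ_16 × ℤ_5 ≅ ℤ_80 (CRT)

Yes, ℤ_16 × ℤ_5 ≅ ℤ_80


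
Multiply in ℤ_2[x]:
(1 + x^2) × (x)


Expand and collect like terms; reduce coefficients mod 2:
x^0: 1·0 = 0 ≡ 0 (mod 2)
x^1: 1·1 + 0·0 = 1 ≡ 1 (mod 2)
x^2: 0·1 + 1·0 = 0 ≡ 0 (mod 2)
x^3: 1·1 = 1 ≡ 1 (mod 2)
Result: x + x^3

f · g = x + x^3


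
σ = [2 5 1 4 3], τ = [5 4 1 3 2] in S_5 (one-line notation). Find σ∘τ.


σ∘τ: apply τ first, then σ
1 →τ 5 →σ 3
2 →τ 4 →σ 4
3 →τ 1 →σ 2
4 →τ 3 →σ 1
5 →τ 2 →σ 5

σ∘τ = [3 4 2 1 5]


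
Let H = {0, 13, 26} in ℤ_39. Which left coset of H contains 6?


6 + H = {6 + h (mod 39) : h ∈ H}
6+0=6, 6+13=19, 6+26=32

6 + H = {6, 19, 32}


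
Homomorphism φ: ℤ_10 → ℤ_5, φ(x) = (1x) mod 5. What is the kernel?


Kernel = preimage of identity
ker(φ) = {x ∈ ℤ_10 : 1x ≡ 0 (mod 5)}. Since 5 | 10, φ is well-defined. The kernel is the cyclic subgroup ⟨5⟩ of ℤ_10 (order 2), i.e. {0, 5}

ker(φ) = {0, 5}


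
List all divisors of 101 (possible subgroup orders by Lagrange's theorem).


Lagrange's theorem: |H| divides |G|
|G| = 101
Divisors of 101: 1, 101

Possible subgroup orders: {1, 101}


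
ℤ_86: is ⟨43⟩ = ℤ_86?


g generates ℤ_n iff gcd(g, n) = 1
gcd(43, 86) = 43
Since gcd = 43 ≠ 1, ⟨43⟩ has order 2 < 86, so 43 is not a generator.

No, 43 does not generate ℤ_86


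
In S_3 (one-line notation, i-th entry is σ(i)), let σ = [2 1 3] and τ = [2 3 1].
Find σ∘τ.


σ∘τ: apply τ first, then σ
1 →τ 2 →σ 1
2 →τ 3 →σ 3
3 →τ 1 →σ 2

σ∘τ = [1 3 2]


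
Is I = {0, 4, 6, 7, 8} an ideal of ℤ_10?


Check ideal conditions for I = {0, 4, 6, 7, 8} in ℤ_10:
(1) I is an additive subgroup? No
(2) For r ∈ ℤ_10 and a ∈ I: r·a ∈ I? No  [counterexample: r=2, a=6, r·a mod 10 = 2 ∉ I]

No, I is not an ideal of ℤ_10


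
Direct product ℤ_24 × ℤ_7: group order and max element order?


|ℤ_24 × ℤ_7| = 24 × 7 = 168
Max element order = lcm(24,7) = 168
Cyclic? Yes (gcd=1)

|ℤ_24×ℤ_7| = 168, max element order = 168


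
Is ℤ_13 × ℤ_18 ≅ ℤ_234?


Comparing ℤ_13 × ℤ_18 and ℤ_234:
gcd(13,18) = 1, so ℤ_13 × ℤ_18 ≅ ℤ_234 (CRT)

Yes, ℤ_13 × ℤ_18 ≅ ℤ_234


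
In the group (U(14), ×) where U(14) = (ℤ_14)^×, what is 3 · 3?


Operation: multiplication mod 14
3 · 3 = (a × b) mod 14 with a = 3, b = 3

3 · 3 = 9


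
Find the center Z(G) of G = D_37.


Z(G) = {g ∈ G | gx = xg for all x ∈ G}
For odd n, Z(D_n) = {e}: no nontrivial rotation commutes with all reflections

Z(D_37) = {e}


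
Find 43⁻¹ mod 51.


Use the extended Euclidean algorithm to write 1 = 43·s + 51·t; then s mod 51 is the inverse.
Euclidean algorithm:
  43 = 0·51 + 43
  51 = 1·43 + 8
  43 = 5·8 + 3
  8 = 2·3 + 2
  3 = 1·2 + 1
  2 = 2·1 + 0
gcd(43,51) = 1
Back-substitution gives: 43·(19) + 51·(-16) = 1
So 43⁻¹ ≡ 19 ≡ 19 (mod 51)
Check: 43 × 19 = 817 ≡ 1 (mod 51) ✓

43⁻¹ ≡ 19 (mod 51)


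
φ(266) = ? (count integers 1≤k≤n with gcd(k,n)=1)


Factor n: 266 = 2 × 7 × 19
φ(n) = n · ∏(1 - 1/p) over distinct primes p | n
φ(266) = 266 · (1 - 1/2) · (1 - 1/7) · (1 - 1/19) = 108

φ(266) = 108


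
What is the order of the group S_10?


|S_n| = n! (number of permutations of n symbols)
|S_10| = 10! = 3628800

|S_10| = 3628800


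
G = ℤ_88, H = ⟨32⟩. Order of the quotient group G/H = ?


|⟨32⟩| = n / gcd(32, 88) = 88 / 8 = 11
H is normal (ℤ_88 is abelian).
|G/H| = |G| / |H| = 88 / 11 = 8

|G/H| = 8


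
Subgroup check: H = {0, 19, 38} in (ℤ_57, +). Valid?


Subgroup test for H = {0, 19, 38} in (ℤ_57, +):
(1) 0 ∈ H? Yes
(2) Closure: for all a,b ∈ H, (a+b) mod 57 ∈ H? Yes
(3) Inverses: for all a ∈ H, -a mod 57 ∈ H? Yes

Yes, H is a subgroup of ℤ_57


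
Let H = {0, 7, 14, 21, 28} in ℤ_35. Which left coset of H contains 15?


15 + H = {15 + h (mod 35) : h ∈ H}
15+0=15, 15+7=22, 15+14=29, 15+21=1, 15+28=8
15 + H = {1, 8, 15, 22, 29} = 1 + H

15 + H = {1, 8, 15, 22, 29}


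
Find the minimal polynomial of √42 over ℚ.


√42 satisfies x² - 42 = 0, irreducible over ℚ since 42 is squarefree

Minimal polynomial: x² - 42


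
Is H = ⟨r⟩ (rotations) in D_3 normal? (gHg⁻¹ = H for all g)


H = ⟨r⟩ (rotations) in D_3
The rotation subgroup ⟨r⟩ has index 2 in D_3, so it is normal

Yes, normal subgroup


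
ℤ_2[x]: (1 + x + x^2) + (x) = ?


Add coefficients mod 2:
x^0: 1 + 0 = 1 (mod 2)
x^1: 1 + 1 = 0 (mod 2)
x^2: 1 + 0 = 1 (mod 2)
Result: 1 + x^2

f + g = 1 + x^2


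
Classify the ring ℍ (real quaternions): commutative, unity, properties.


quaternion multiplication is non-commutative (ij = k ≠ ji = -k); has unity 1; a division ring but not an integral domain since integral domains are commutative by convention
Commutative: No
Integral domain: No
Has unity: Yes

ℍ (real quaternions): Commutative=No, Unity=Yes


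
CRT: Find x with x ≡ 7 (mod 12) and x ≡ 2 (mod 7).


m₁ = 12, m₂ = 7, gcd = 1, so CRT applies. M = m₁·m₂ = 84
Let M₁ = M/m₁ = 7, M₂ = M/m₂ = 12
Find y₁ ≡ M₁⁻¹ (mod m₁): 7⁻¹ ≡ 7 (mod 12)
Find y₂ ≡ M₂⁻¹ (mod m₂): 12⁻¹ ≡ 3 (mod 7)
x = a₁·M₁·y₁ + a₂·M₂·y₂ = 7·7·7 + 2·12·3 = 415
Reduce mod 84: x ≡ 79
Check: 79 mod 12 = 7 ✓, 79 mod 7 = 2 ✓

x ≡ 79 (mod 84)


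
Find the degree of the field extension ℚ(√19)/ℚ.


√19 has minimal polynomial x² - 19 (irreducible over ℚ since 19 is squarefree)

[ℚ(√19)/ℚ] = 2


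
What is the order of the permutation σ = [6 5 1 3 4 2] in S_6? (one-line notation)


Cycle decomposition: (1 6 2 5 4 3)
Cycle lengths: 6
Order = lcm(6) = 6

ord(σ) = 6


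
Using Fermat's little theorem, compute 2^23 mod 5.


Fermat's little theorem: if p is prime and gcd(a,p)=1, then a^(p-1) ≡ 1 (mod p)
p = 5 is prime, gcd(2,5) = 1
Reduce exponent: 23 mod 4 = 3
So 2^23 ≡ 2^3 (mod 5)
2^3 mod 5 = 3

2^23 ≡ 3 (mod 5)


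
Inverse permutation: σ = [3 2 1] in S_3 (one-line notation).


To find σ⁻¹, swap domain and range:
σ(1) = 3 → σ⁻¹(3) = 1
σ(2) = 2 → σ⁻¹(2) = 2
σ(3) = 1 → σ⁻¹(1) = 3

σ⁻¹ = [3 2 1]


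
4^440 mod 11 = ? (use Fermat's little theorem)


Fermat's little theorem: if p is prime and gcd(a,p)=1, then a^(p-1) ≡ 1 (mod p)
p = 11 is prime, gcd(4,11) = 1
Reduce exponent: 440 mod 10 = 0
So 4^440 ≡ 4^0 (mod 11)
4^0 = 1

4^440 ≡ 1 (mod 11)


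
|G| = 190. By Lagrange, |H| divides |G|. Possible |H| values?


Lagrange's theorem: |H| divides |G|
|G| = 190
Divisors of 190: 1, 2, 5, 10, 19, 38, 95, 190

Possible subgroup orders: {1, 2, 5, 10, 19, 38, 95, 190}


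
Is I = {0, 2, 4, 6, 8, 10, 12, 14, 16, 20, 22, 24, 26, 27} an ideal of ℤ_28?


Check ideal conditions for I = {0, 2, 4, 6, 8, 10, 12, 14, 16, 20, 22, 24, 26, 27} in ℤ_28:
(1) I is an additive subgroup? No
(2) For r ∈ ℤ_28 and a ∈ I: r·a ∈ I? No  [counterexample: r=3, a=6, r·a mod 28 = 18 ∉ I]

No, I is not an ideal of ℤ_28


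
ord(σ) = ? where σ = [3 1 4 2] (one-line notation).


Cycle decomposition: (1 3 4 2)
Cycle lengths: 4
Order = lcm(4) = 4

ord(σ) = 4


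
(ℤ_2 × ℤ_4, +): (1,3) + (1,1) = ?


Operation: componentwise addition mod (2, 4)
(1,3) + (1,1) = ((a₁+b₁) mod 2, (a₂+b₂) mod 4) with a = (1,3), b = (1,1)

(1,3) + (1,1) = (0,0)


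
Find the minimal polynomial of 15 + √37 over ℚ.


Let α = 15 + √37. Then α - 15 = √37, so (α - 15)² = 37, giving α² - 30α + 188 = 0. Degree 2 and α ∉ ℚ, so this is the minimal polynomial.

Minimal polynomial: x² - 30x + 188


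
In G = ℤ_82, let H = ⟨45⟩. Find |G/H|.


|⟨45⟩| = n / gcd(45, 82) = 82 / 1 = 82
H is normal (ℤ_82 is abelian).
|G/H| = |G| / |H| = 82 / 82 = 1

|G/H| = 1


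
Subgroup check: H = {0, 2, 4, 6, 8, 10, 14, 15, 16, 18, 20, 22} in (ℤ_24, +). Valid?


Subgroup test for H = {0, 2, 4, 6, 8, 10, 14, 15, 16, 18, 20, 22} in (ℤ_24, +):
(1) 0 ∈ H? Yes
(2) Closure: for all a,b ∈ H, (a+b) mod 24 ∈ H? No  [counterexample: 2 + 10 = 12 ∉ H]
(3) Inverses: for all a ∈ H, -a mod 24 ∈ H? No

No, H is not a subgroup of ℤ_24


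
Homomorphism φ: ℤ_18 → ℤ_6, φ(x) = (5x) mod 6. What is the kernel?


Kernel = preimage of identity
ker(φ) = {x ∈ ℤ_18 : 5x ≡ 0 (mod 6)}. Since 6 | 18, φ is well-defined. The kernel is the cyclic subgroup ⟨6⟩ of ℤ_18 (order 3), i.e. {0, 6, 12}

ker(φ) = {0, 6, 12}


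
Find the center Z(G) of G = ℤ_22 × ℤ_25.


Z(G) = {g ∈ G | gx = xg for all x ∈ G}
Direct product of abelian groups is abelian, so Z(G) = G

Z(ℤ_22 × ℤ_25) = ℤ_22 × ℤ_25


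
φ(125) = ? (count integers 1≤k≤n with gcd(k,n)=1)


Factor n: 125 = 5^3
φ(n) = n · ∏(1 - 1/p) over distinct primes p | n
φ(125) = 125 · (1 - 1/5) = 100

φ(125) = 100


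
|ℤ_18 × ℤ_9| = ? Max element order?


|ℤ_18 × ℤ_9| = 18 × 9 = 162
Max element order = lcm(18,9) = 18
Cyclic? No (gcd=9)

|ℤ_18×ℤ_9| = 162, max element order = 18


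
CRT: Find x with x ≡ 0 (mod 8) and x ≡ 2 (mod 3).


m₁ = 8, m₂ = 3, gcd = 1, so CRT applies. M = m₁·m₂ = 24
Let M₁ = M/m₁ = 3, M₂ = M/m₂ = 8
Find y₁ ≡ M₁⁻¹ (mod m₁): 3⁻¹ ≡ 3 (mod 8)
Find y₂ ≡ M₂⁻¹ (mod m₂): 8⁻¹ ≡ 2 (mod 3)
x = a₁·M₁·y₁ + a₂·M₂·y₂ = 0·3·3 + 2·8·2 = 32
Reduce mod 24: x ≡ 8
Check: 8 mod 8 = 0 ✓, 8 mod 3 = 2 ✓

x ≡ 8 (mod 24)


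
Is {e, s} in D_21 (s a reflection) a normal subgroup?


H = {e, s} in D_21 (s a reflection)
r·s·r⁻¹ = sr⁻² ≠ s for n ≥ 3, so {e, s} is not closed under conjugation

No, not a normal subgroup


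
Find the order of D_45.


|D_n| = 2n (n rotations and n reflections)
|D_45| = 2×45 = 90

|D_45| = 90


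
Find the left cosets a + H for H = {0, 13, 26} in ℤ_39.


H = {0, 13, 26}, |H| = 3
Number of cosets = |G|/|H| = 39/3 = 13
0 + H = {0, 13, 26}
1 + H = {1, 14, 27}
2 + H = {2, 15, 28}
3 + H = {3, 16, 29}
4 + H = {4, 17, 30}
5 + H = {5, 18, 31}
6 + H = {6, 19, 32}
7 + H = {7, 20, 33}
8 + H = {8, 21, 34}
9 + H = {9, 22, 35}
10 + H = {10, 23, 36}
11 + H = {11, 24, 37}
12 + H = {12, 25, 38}

Cosets: 0+H={0,13,26}; 1+H={1,14,27}; 2+H={2,15,28}; 3+H={3,16,29}; 4+H={4,17,30}; 5+H={5,18,31}; 6+H={6,19,32}; 7+H={7,20,33}; 8+H={8,21,34}; 9+H={9,22,35}; 10+H={10,23,36}; 11+H={11,24,37}; 12+H={12,25,38}


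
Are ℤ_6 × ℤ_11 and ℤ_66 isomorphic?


Comparing ℤ_6 × ℤ_11 and ℤ_66:
gcd(6,11) = 1, so ℤ_6 × ℤ_11 ≅ ℤ_66 (CRT)

Yes, ℤ_6 × ℤ_11 ≅ ℤ_66


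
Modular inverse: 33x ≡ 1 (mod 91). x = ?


Use the extended Euclidean algorithm to write 1 = 33·s + 91·t; then s mod 91 is the inverse.
Euclidean algorithm:
  33 = 0·91 + 33
  91 = 2·33 + 25
  33 = 1·25 + 8
  25 = 3·8 + 1
  8 = 8·1 + 0
gcd(33,91) = 1
Back-substitution gives: 33·(-11) + 91·(4) = 1
So 33⁻¹ ≡ -11 ≡ 80 (mod 91)
Check: 33 × 80 = 2640 ≡ 1 (mod 91) ✓

33⁻¹ ≡ 80 (mod 91)


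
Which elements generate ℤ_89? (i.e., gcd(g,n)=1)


g generates ℤ_n iff gcd(g,n) = 1
Prime factors of 89: 89
Generators are g ∈ {1,...,88} not divisible by any of these primes.
Generators: {1, 2, 3, 4, 5, 6, 7, 8, 9, 10, 11, 12, 13, 14, 15, 16, 17, 18, 19, 20, 21, 22, 23, 24, 25, 26, 27, 28, 29, 30, 31, 32, 33, 34, 35, 36, 37, 38, 39, 40, 41, 42, 43, 44, 45, 46, 47, 48, 49, 50, 51, 52, 53, 54, 55, 56, 57, 58, 59, 60, 61, 62, 63, 64, 65, 66, 67, 68, 69, 70, 71, 72, 73, 74, 75, 76, 77, 78, 79, 80, 81, 82, 83, 84, 85, 86, 87, 88}
Number of generators = φ(89) = 88

Generators of ℤ_89 = {1, 2, 3, 4, 5, 6, 7, 8, 9, 10, 11, 12, 13, 14, 15, 16, 17, 18, 19, 20, 21, 22, 23, 24, 25, 26, 27, 28, 29, 30, 31, 32, 33, 34, 35, 36, 37, 38, 39, 40, 41, 42, 43, 44, 45, 46, 47, 48, 49, 50, 51, 52, 53, 54, 55, 56, 57, 58, 59, 60, 61, 62, 63, 64, 65, 66, 67, 68, 69, 70, 71, 72, 73, 74, 75, 76, 77, 78, 79, 80, 81, 82, 83, 84, 85, 86, 87, 88}


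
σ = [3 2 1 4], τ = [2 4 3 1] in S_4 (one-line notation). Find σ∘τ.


σ∘τ: apply τ first, then σ
1 →τ 2 →σ 2
2 →τ 4 →σ 4
3 →τ 3 →σ 1
4 →τ 1 →σ 3

σ∘τ = [2 4 1 3]


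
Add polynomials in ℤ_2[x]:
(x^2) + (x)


Add coefficients mod 2:
x^0: 0 + 0 = 0 (mod 2)
x^1: 0 + 1 = 1 (mod 2)
x^2: 1 + 0 = 1 (mod 2)
Result: x + x^2

f + g = x + x^2


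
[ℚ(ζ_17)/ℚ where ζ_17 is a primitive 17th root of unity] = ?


[ℚ(ζ_n):ℚ] = deg Φ_n(x) = φ(n). Here φ(17) = 16

[ℚ(ζ_17)/ℚ where ζ_17 is a primitive 17th root of unity] = 16


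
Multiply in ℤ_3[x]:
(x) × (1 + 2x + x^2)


Expand and collect like terms; reduce coefficients mod 3:
x^0: 0·1 = 0 ≡ 0 (mod 3)
x^1: 0·2 + 1·1 = 1 ≡ 1 (mod 3)
x^2: 0·1 + 1·2 = 2 ≡ 2 (mod 3)
x^3: 1·1 = 1 ≡ 1 (mod 3)
Result: x + 2x^2 + x^3

f · g = x + 2x^2 + x^3


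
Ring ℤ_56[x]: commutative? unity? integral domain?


ℤ_56 has zero divisors (2·28 ≡ 0), and these lift to constant zero divisors in ℤ_56[x]; so not an integral domain
Commutative: Yes
Integral domain: No
Has unity: Yes

ℤ_56[x]: Commutative=Yes, Unity=Yes


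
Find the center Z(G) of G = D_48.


Z(G) = {g ∈ G | gx = xg for all x ∈ G}
For even n, Z(D_n) = {e, r^(n/2)}: the 180° rotation r^24 commutes with every reflection and rotation

Z(D_48) = {e, r^24}


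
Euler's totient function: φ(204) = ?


Factor n: 204 = 2^2 × 3 × 17
φ(n) = n · ∏(1 - 1/p) over distinct primes p | n
φ(204) = 204 · (1 - 1/2) · (1 - 1/3) · (1 - 1/17) = 64

φ(204) = 64


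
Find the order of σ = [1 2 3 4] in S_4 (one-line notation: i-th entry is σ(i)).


Cycle decomposition: identity (all elements fixed)
Order = 1 (identity has order 1)

ord(σ) = 1


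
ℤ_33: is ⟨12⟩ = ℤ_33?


g generates ℤ_n iff gcd(g, n) = 1
gcd(12, 33) = 3
Since gcd = 3 ≠ 1, ⟨12⟩ has order 11 < 33, so 12 is not a generator.

No, 12 does not generate ℤ_33


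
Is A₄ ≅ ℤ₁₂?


Comparing A₄ and ℤ₁₂:
A₄ is non-abelian, ℤ₁₂ is abelian

No, A₄ ≇ ℤ₁₂


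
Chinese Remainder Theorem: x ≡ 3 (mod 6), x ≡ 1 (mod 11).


m₁ = 6, m₂ = 11, gcd = 1, so CRT applies. M = m₁·m₂ = 66
Let M₁ = M/m₁ = 11, M₂ = M/m₂ = 6
Find y₁ ≡ M₁⁻¹ (mod m₁): 11⁻¹ ≡ 5 (mod 6)
Find y₂ ≡ M₂⁻¹ (mod m₂): 6⁻¹ ≡ 2 (mod 11)
x = a₁·M₁·y₁ + a₂·M₂·y₂ = 3·11·5 + 1·6·2 = 177
Reduce mod 66: x ≡ 45
Check: 45 mod 6 = 3 ✓, 45 mod 11 = 1 ✓

x ≡ 45 (mod 66)


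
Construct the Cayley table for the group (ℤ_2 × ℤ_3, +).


Elements: {(0,0), (0,1), (0,2), (1,0), (1,1), (1,2)}
Operation: componentwise addition mod (2, 3)
Entry (a, b) = ((a₁+b₁) mod 2, (a₂+b₂) mod 3)

Cayley table:
      | (0,0) | (0,1) | (0,2) | (1,0) | (1,1) | (1,2)
(0,0) | (0,0) | (0,1) | (0,2) | (1,0) | (1,1) | (1,2)
(0,1) | (0,1) | (0,2) | (0,0) | (1,1) | (1,2) | (1,0)
(0,2) | (0,2) | (0,0) | (0,1) | (1,2) | (1,0) | (1,1)
(1,0) | (1,0) | (1,1) | (1,2) | (0,0) | (0,1) | (0,2)
(1,1) | (1,1) | (1,2) | (1,0) | (0,1) | (0,2) | (0,0)
(1,2) | (1,2) | (1,0) | (1,1) | (0,2) | (0,0) | (0,1)


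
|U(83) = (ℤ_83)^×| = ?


U(n) is the group of units mod n; |U(n)| = φ(n)
|U(83)| = φ(83) = 82

|U(83) = (ℤ_83)^×| = 82


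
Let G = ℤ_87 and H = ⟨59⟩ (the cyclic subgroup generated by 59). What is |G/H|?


|⟨59⟩| = n / gcd(59, 87) = 87 / 1 = 87
H is normal (ℤ_87 is abelian).
|G/H| = |G| / |H| = 87 / 87 = 1

|G/H| = 1


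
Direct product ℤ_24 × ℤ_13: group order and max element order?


|ℤ_24 × ℤ_13| = 24 × 13 = 312
Max element order = lcm(24,13) = 312
Cyclic? Yes (gcd=1)

|ℤ_24×ℤ_13| = 312, max element order = 312


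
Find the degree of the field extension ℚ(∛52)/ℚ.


∛52 has minimal polynomial x³ - 52 (irreducible over ℚ since 52 is not a perfect cube)

[ℚ(∛52)/ℚ] = 3


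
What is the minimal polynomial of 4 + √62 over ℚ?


Let α = 4 + √62. Then α - 4 = √62, so (α - 4)² = 62, giving α² - 8α - 46 = 0. Degree 2 and α ∉ ℚ, so this is the minimal polynomial.

Minimal polynomial: x² - 8x - 46


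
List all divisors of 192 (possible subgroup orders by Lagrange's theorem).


Lagrange's theorem: |H| divides |G|
|G| = 192
Divisors of 192: 1, 2, 3, 4, 6, 8, 12, 16, 24, 32, 48, 64, 96, 192

Possible subgroup orders: {1, 2, 3, 4, 6, 8, 12, 16, 24, 32, 48, 64, 96, 192}


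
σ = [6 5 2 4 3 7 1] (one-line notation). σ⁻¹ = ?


To find σ⁻¹, swap domain and range:
σ(1) = 6 → σ⁻¹(6) = 1
σ(2) = 5 → σ⁻¹(5) = 2
σ(3) = 2 → σ⁻¹(2) = 3
σ(4) = 4 → σ⁻¹(4) = 4
σ(5) = 3 → σ⁻¹(3) = 5
σ(6) = 7 → σ⁻¹(7) = 6
σ(7) = 1 → σ⁻¹(1) = 7

σ⁻¹ = [7 3 5 4 2 1 6]


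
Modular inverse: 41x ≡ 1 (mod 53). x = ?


Use the extended Euclidean algorithm to write 1 = 41·s + 53·t; then s mod 53 is the inverse.
Euclidean algorithm:
  41 = 0·53 + 41
  53 = 1·41 + 12
  41 = 3·12 + 5
  12 = 2·5 + 2
  5 = 2·2 + 1
  2 = 2·1 + 0
gcd(41,53) = 1
Back-substitution gives: 41·(22) + 53·(-17) = 1
So 41⁻¹ ≡ 22 ≡ 22 (mod 53)
Check: 41 × 22 = 902 ≡ 1 (mod 53) ✓

41⁻¹ ≡ 22 (mod 53)


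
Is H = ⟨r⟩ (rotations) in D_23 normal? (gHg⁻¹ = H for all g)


H = ⟨r⟩ (rotations) in D_23
The rotation subgroup ⟨r⟩ has index 2 in D_23, so it is normal

Yes, normal subgroup


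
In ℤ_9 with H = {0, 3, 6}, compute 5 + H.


5 + H = {5 + h (mod 9) : h ∈ H}
5+0=5, 5+3=8, 5+6=2
5 + H = {2, 5, 8} = 2 + H

5 + H = {2, 5, 8}


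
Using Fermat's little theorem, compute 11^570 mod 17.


Fermat's little theorem: if p is prime and gcd(a,p)=1, then a^(p-1) ≡ 1 (mod p)
p = 17 is prime, gcd(11,17) = 1
Reduce exponent: 570 mod 16 = 10
So 11^570 ≡ 11^10 (mod 17)
11^10 mod 17 = 15

11^570 ≡ 15 (mod 17)


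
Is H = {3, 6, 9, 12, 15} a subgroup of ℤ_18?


Subgroup test for H = {3, 6, 9, 12, 15} in (ℤ_18, +):
(1) 0 ∈ H? No
(2) Closure: for all a,b ∈ H, (a+b) mod 18 ∈ H? No  [counterexample: 3 + 15 = 0 ∉ H]
(3) Inverses: for all a ∈ H, -a mod 18 ∈ H? Yes

No, H is not a subgroup of ℤ_18


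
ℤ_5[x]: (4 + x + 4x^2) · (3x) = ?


Expand and collect like terms; reduce coefficients mod 5:
x^0: 4·0 = 0 ≡ 0 (mod 5)
x^1: 4·3 + 1·0 = 12 ≡ 2 (mod 5)
x^2: 1·3 + 4·0 = 3 ≡ 3 (mod 5)
x^3: 4·3 = 12 ≡ 2 (mod 5)
Result: 2x + 3x^2 + 2x^3

f · g = 2x + 3x^2 + 2x^3


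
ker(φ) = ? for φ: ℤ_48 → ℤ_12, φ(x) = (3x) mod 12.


Kernel = preimage of identity
ker(φ) = {x ∈ ℤ_48 : 3x ≡ 0 (mod 12)}. Since 12 | 48, φ is well-defined. The kernel is the cyclic subgroup ⟨4⟩ of ℤ_48 (order 12), i.e. {0, 4, 8, 12, 16, 20, 24, 28, 32, 36, 40, 44}

ker(φ) = {0, 4, 8, 12, 16, 20, 24, 28, 32, 36, 40, 44}


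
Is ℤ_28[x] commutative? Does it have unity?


ℤ_28 has zero divisors (2·14 ≡ 0), and these lift to constant zero divisors in ℤ_28[x]; so not an integral domain
Commutative: Yes
Integral domain: No
Has unity: Yes

ℤ_28[x]: Commutative=Yes, Unity=Yes


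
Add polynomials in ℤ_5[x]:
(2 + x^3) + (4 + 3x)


Add coefficients mod 5:
x^0: 2 + 4 = 1 (mod 5)
x^1: 0 + 3 = 3 (mod 5)
x^2: 0 + 0 = 0 (mod 5)
x^3: 1 + 0 = 1 (mod 5)
Result: 1 + 3x + x^3

f + g = 1 + 3x + x^3


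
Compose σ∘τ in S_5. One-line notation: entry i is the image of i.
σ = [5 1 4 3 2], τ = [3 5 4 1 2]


σ∘τ: apply τ first, then σ
1 →τ 3 →σ 4
2 →τ 5 →σ 2
3 →τ 4 →σ 3
4 →τ 1 →σ 5
5 →τ 2 →σ 1

σ∘τ = [4 2 3 5 1]


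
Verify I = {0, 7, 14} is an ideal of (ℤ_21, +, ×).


Check ideal conditions for I = {0, 7, 14} in ℤ_21:
(1) I is an additive subgroup? Yes
(2) For r ∈ ℤ_21 and a ∈ I: r·a ∈ I? Yes

Yes, I is an ideal of ℤ_21


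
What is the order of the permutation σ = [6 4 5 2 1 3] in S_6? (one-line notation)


Cycle decomposition: (1 6 3 5) (2 4)
Cycle lengths: 4, 2
Order = lcm(4, 2) = 4

ord(σ) = 4


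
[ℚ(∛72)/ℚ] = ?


∛72 has minimal polynomial x³ - 72 (irreducible over ℚ since 72 is not a perfect cube)

[ℚ(∛72)/ℚ] = 3


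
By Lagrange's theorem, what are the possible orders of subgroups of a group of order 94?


Lagrange's theorem: |H| divides |G|
|G| = 94
Divisors of 94: 1, 2, 47, 94

Possible subgroup orders: {1, 2, 47, 94}


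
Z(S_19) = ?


Z(G) = {g ∈ G | gx = xg for all x ∈ G}
S_n is non-abelian for n ≥ 3; Z(S_19) is trivial

Z(S_19) = {e}


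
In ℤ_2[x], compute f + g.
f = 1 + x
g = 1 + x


Add coefficients mod 2:
x^0: 1 + 1 = 0 (mod 2)
x^1: 1 + 1 = 0 (mod 2)
Result: 0

f + g = 0


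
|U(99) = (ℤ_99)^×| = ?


U(n) is the group of units mod n; |U(n)| = φ(n)
|U(99)| = φ(99) = 60

|U(99) = (ℤ_99)^×| = 60


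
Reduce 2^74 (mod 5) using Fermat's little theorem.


Fermat's little theorem: if p is prime and gcd(a,p)=1, then a^(p-1) ≡ 1 (mod p)
p = 5 is prime, gcd(2,5) = 1
Reduce exponent: 74 mod 4 = 2
So 2^74 ≡ 2^2 (mod 5)
2^2 mod 5 = 4

2^74 ≡ 4 (mod 5)


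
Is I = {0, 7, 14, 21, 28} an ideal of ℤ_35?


Check ideal conditions for I = {0, 7, 14, 21, 28} in ℤ_35:
(1) I is an additive subgroup? Yes
(2) For r ∈ ℤ_35 and a ∈ I: r·a ∈ I? Yes

Yes, I is an ideal of ℤ_35


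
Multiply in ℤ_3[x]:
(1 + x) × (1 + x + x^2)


Expand and collect like terms; reduce coefficients mod 3:
x^0: 1·1 = 1 ≡ 1 (mod 3)
x^1: 1·1 + 1·1 = 2 ≡ 2 (mod 3)
x^2: 1·1 + 1·1 = 2 ≡ 2 (mod 3)
x^3: 1·1 = 1 ≡ 1 (mod 3)
Result: 1 + 2x + 2x^2 + x^3

f · g = 1 + 2x + 2x^2 + x^3


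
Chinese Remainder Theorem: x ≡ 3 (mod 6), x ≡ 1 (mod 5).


m₁ = 6, m₂ = 5, gcd = 1, so CRT applies. M = m₁·m₂ = 30
Let M₁ = M/m₁ = 5, M₂ = M/m₂ = 6
Find y₁ ≡ M₁⁻¹ (mod m₁): 5⁻¹ ≡ 5 (mod 6)
Find y₂ ≡ M₂⁻¹ (mod m₂): 6⁻¹ ≡ 1 (mod 5)
x = a₁·M₁·y₁ + a₂·M₂·y₂ = 3·5·5 + 1·6·1 = 81
Reduce mod 30: x ≡ 21
Check: 21 mod 6 = 3 ✓, 21 mod 5 = 1 ✓

x ≡ 21 (mod 30)


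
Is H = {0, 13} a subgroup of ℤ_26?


Subgroup test for H = {0, 13} in (ℤ_26, +):
(1) 0 ∈ H? Yes
(2) Closure: for all a,b ∈ H, (a+b) mod 26 ∈ H? Yes
(3) Inverses: for all a ∈ H, -a mod 26 ∈ H? Yes

Yes, H is a subgroup of ℤ_26


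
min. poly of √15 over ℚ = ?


√15 satisfies x² - 15 = 0, irreducible over ℚ since 15 is squarefree

Minimal polynomial: x² - 15


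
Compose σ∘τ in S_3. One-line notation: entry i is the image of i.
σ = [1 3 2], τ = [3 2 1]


σ∘τ: apply τ first, then σ
1 →τ 3 →σ 2
2 →τ 2 →σ 3
3 →τ 1 →σ 1

σ∘τ = [2 3 1]


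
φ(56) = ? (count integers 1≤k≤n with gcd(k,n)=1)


Factor n: 56 = 2^3 × 7
φ(n) = n · ∏(1 - 1/p) over distinct primes p | n
φ(56) = 56 · (1 - 1/2) · (1 - 1/7) = 24

φ(56) = 24


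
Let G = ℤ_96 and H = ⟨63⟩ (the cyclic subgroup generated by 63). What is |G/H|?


|⟨63⟩| = n / gcd(63, 96) = 96 / 3 = 32
H is normal (ℤ_96 is abelian).
|G/H| = |G| / |H| = 96 / 32 = 3

|G/H| = 3


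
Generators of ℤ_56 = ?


g generates ℤ_n iff gcd(g,n) = 1
Prime factors of 56: 2, 7
Generators are g ∈ {1,...,55} not divisible by any of these primes.
Generators: {1, 3, 5, 9, 11, 13, 15, 17, 19, 23, 25, 27, 29, 31, 33, 37, 39, 41, 43, 45, 47, 51, 53, 55}
Number of generators = φ(56) = 24

Generators of ℤ_56 = {1, 3, 5, 9, 11, 13, 15, 17, 19, 23, 25, 27, 29, 31, 33, 37, 39, 41, 43, 45, 47, 51, 53, 55}


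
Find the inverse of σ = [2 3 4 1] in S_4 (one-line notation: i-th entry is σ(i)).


To find σ⁻¹, swap domain and range:
σ(1) = 2 → σ⁻¹(2) = 1
σ(2) = 3 → σ⁻¹(3) = 2
σ(3) = 4 → σ⁻¹(4) = 3
σ(4) = 1 → σ⁻¹(1) = 4

σ⁻¹ = [4 1 2 3]


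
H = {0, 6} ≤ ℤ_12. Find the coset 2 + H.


2 + H = {2 + h (mod 12) : h ∈ H}
2+0=2, 2+6=8

2 + H = {2, 8}


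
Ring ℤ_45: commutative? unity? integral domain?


ℤ_45 is a commutative ring with unity 1; 45 = 3×15 is composite, so 3·15 ≡ 0 gives zero divisors (not an integral domain)
Commutative: Yes
Integral domain: No
Has unity: Yes

ℤ_45: Commutative=Yes, Unity=Yes


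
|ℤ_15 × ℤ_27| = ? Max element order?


|ℤ_15 × ℤ_27| = 15 × 27 = 405
Max element order = lcm(15,27) = 135
Cyclic? No (gcd=3)

|ℤ_15×ℤ_27| = 405, max element order = 135


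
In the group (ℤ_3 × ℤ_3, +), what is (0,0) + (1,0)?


Operation: componentwise addition mod (3, 3)
(0,0) + (1,0) = ((a₁+b₁) mod 3, (a₂+b₂) mod 3) with a = (0,0), b = (1,0)

(0,0) + (1,0) = (1,0)


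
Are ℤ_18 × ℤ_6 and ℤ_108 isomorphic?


Comparing ℤ_18 × ℤ_6 and ℤ_108:
gcd(18,6) = 6 ≠ 1. Max element order in ℤ_18×ℤ_6 is lcm(18,6) = 18 < 108, so it has no element of order 108

No, ℤ_18 × ℤ_6 ≇ ℤ_108


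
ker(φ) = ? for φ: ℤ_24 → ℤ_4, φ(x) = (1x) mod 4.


Kernel = preimage of identity
ker(φ) = {x ∈ ℤ_24 : 1x ≡ 0 (mod 4)}. Since 4 | 24, φ is well-defined. The kernel is the cyclic subgroup ⟨4⟩ of ℤ_24 (order 6), i.e. {0, 4, 8, 12, 16, 20}

ker(φ) = {0, 4, 8, 12, 16, 20}


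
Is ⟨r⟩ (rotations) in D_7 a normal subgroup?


H = ⟨r⟩ (rotations) in D_7
The rotation subgroup ⟨r⟩ has index 2 in D_7, so it is normal

Yes, normal subgroup


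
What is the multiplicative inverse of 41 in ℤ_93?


Use the extended Euclidean algorithm to write 1 = 41·s + 93·t; then s mod 93 is the inverse.
Euclidean algorithm:
  41 = 0·93 + 41
  93 = 2·41 + 11
  41 = 3·11 + 8
  11 = 1·8 + 3
  8 = 2·3 + 2
  3 = 1·2 + 1
  2 = 2·1 + 0
gcd(41,93) = 1
Back-substitution gives: 41·(-34) + 93·(15) = 1
So 41⁻¹ ≡ -34 ≡ 59 (mod 93)
Check: 41 × 59 = 2419 ≡ 1 (mod 93) ✓

41⁻¹ ≡ 59 (mod 93)


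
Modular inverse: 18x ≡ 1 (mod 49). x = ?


Use the extended Euclidean algorithm to write 1 = 18·s + 49·t; then s mod 49 is the inverse.
Euclidean algorithm:
  18 = 0·49 + 18
  49 = 2·18 + 13
  18 = 1·13 + 5
  13 = 2·5 + 3
  5 = 1·3 + 2
  3 = 1·2 + 1
  2 = 2·1 + 0
gcd(18,49) = 1
Back-substitution gives: 18·(-19) + 49·(7) = 1
So 18⁻¹ ≡ -19 ≡ 30 (mod 49)
Check: 18 × 30 = 540 ≡ 1 (mod 49) ✓

18⁻¹ ≡ 30 (mod 49)


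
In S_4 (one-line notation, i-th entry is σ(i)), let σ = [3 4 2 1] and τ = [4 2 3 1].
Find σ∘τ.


σ∘τ: apply τ first, then σ
1 →τ 4 →σ 1
2 →τ 2 →σ 4
3 →τ 3 →σ 2
4 →τ 1 →σ 3

σ∘τ = [1 4 2 3]
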